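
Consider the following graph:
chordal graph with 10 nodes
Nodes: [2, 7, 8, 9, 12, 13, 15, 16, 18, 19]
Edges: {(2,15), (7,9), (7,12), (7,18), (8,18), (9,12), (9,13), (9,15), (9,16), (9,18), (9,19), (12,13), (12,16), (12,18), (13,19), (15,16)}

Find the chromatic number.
χ(G) = 4

Clique number ω(G) = 4 (lower bound: χ ≥ ω).
The clique on [7, 9, 12, 18] has size 4, forcing χ ≥ 4, and the coloring below uses 4 colors, so χ(G) = 4.
A valid 4-coloring: color 1: [2, 8, 9]; color 2: [12, 15, 19]; color 3: [13, 16, 18]; color 4: [7].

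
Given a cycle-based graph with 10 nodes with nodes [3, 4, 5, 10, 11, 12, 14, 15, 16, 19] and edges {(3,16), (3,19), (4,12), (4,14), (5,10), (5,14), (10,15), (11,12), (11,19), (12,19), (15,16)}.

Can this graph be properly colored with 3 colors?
A valid 3-coloring: color 1: [4, 5, 16, 19]; color 2: [3, 12, 14, 15]; color 3: [10, 11].
(χ(G) = 3 ≤ 3.)

Yes, G is 3-colorable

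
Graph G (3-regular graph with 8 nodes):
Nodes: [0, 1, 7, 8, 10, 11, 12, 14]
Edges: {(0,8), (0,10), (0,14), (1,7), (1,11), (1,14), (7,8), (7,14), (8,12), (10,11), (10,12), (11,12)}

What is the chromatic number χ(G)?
Clique number ω(G) = 3 (lower bound: χ ≥ ω).
The clique on [1, 7, 14] has size 3, forcing χ ≥ 3, and the coloring below uses 3 colors, so χ(G) = 3.
A valid 3-coloring: color 1: [0, 7, 12]; color 2: [1, 8, 10]; color 3: [11, 14].

χ(G) = 3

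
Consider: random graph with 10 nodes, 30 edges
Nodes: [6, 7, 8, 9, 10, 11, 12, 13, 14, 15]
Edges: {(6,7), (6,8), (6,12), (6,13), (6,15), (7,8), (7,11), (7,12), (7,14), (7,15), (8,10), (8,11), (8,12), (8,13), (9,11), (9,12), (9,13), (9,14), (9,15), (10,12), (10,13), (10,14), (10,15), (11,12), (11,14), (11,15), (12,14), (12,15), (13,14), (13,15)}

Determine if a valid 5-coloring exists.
A valid 5-coloring: color 1: [12, 13]; color 2: [8, 14, 15]; color 3: [7, 9, 10]; color 4: [6, 11].
(χ(G) = 4 ≤ 5.)

Yes, G is 5-colorable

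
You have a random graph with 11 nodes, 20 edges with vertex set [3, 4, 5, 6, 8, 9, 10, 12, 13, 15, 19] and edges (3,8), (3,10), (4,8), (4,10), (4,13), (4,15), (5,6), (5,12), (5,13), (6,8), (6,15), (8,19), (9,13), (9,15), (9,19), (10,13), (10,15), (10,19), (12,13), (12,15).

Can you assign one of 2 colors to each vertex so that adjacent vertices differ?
The clique on vertices [5, 12, 13] has size 3 > 2, so it alone needs 3 colors.

No, G is not 2-colorable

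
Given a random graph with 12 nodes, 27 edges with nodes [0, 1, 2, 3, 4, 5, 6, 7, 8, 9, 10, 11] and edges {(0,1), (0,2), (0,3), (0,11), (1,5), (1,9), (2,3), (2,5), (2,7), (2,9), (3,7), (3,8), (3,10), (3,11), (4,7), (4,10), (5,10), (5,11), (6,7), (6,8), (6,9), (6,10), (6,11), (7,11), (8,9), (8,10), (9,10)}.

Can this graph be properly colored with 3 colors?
The clique on vertices [6, 8, 9, 10] has size 4 > 3, so it alone needs 4 colors.

No, G is not 3-colorable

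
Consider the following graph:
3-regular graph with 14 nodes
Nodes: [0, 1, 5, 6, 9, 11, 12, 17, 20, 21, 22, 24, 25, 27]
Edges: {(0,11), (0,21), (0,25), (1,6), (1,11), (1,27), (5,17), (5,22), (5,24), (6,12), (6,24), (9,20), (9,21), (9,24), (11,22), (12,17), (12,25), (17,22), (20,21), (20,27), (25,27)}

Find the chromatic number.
Clique number ω(G) = 3 (lower bound: χ ≥ ω).
The clique on [5, 17, 22] has size 3, forcing χ ≥ 3, and the coloring below uses 3 colors, so χ(G) = 3.
A valid 3-coloring: color 1: [0, 1, 12, 20, 22, 24]; color 2: [6, 11, 17, 21, 25]; color 3: [5, 9, 27].

χ(G) = 3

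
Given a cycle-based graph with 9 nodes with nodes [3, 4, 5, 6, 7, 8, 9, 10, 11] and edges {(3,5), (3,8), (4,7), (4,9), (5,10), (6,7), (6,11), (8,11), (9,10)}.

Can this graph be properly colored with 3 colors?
Yes, G is 3-colorable

A valid 3-coloring: color 1: [5, 7, 9, 11]; color 2: [4, 6, 8, 10]; color 3: [3].
(χ(G) = 3 ≤ 3.)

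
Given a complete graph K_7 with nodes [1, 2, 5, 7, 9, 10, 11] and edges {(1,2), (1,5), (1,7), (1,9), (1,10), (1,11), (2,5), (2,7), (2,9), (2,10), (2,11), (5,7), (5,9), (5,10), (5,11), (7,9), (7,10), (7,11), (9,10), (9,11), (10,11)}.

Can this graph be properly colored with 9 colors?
Yes, G is 9-colorable

A valid 9-coloring: color 1: [2]; color 2: [10]; color 3: [5]; color 4: [1]; color 5: [7]; color 6: [11]; color 7: [9].
(χ(G) = 7 ≤ 9.)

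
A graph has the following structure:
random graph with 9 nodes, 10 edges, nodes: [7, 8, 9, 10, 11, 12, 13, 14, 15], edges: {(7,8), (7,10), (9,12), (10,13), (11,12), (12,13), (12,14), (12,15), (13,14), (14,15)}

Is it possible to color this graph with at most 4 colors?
A valid 4-coloring: color 1: [8, 10, 12]; color 2: [7, 9, 11, 14]; color 3: [13, 15].
(χ(G) = 3 ≤ 4.)

Yes, G is 4-colorable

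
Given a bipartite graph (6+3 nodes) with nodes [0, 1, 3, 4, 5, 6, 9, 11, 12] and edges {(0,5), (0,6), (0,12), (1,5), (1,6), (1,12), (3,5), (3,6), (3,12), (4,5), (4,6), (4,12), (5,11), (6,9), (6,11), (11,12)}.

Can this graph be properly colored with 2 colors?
A valid 2-coloring: color 1: [5, 6, 12]; color 2: [0, 1, 3, 4, 9, 11].
(χ(G) = 2 ≤ 2.)

Yes, G is 2-colorable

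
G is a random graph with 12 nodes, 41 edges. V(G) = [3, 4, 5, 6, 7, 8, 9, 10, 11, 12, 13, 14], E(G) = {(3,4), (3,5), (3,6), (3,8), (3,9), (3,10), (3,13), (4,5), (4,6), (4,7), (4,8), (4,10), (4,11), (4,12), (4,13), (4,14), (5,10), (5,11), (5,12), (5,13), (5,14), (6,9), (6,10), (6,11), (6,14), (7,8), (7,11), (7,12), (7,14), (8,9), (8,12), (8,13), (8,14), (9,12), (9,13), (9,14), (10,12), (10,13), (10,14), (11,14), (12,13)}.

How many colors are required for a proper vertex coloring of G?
χ(G) = 5

Clique number ω(G) = 5 (lower bound: χ ≥ ω).
The clique on [3, 4, 5, 10, 13] has size 5, forcing χ ≥ 5, and the coloring below uses 5 colors, so χ(G) = 5.
A valid 5-coloring: color 1: [4, 9]; color 2: [3, 12, 14]; color 3: [8, 10, 11]; color 4: [6, 7, 13]; color 5: [5].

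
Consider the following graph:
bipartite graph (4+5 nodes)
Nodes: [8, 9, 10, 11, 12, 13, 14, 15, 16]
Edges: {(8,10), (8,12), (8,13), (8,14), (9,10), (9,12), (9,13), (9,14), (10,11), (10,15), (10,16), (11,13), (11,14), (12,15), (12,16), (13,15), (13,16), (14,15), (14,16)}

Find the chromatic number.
χ(G) = 2

Clique number ω(G) = 2 (lower bound: χ ≥ ω).
The graph is bipartite (no odd cycle), so 2 colors suffice: χ(G) = 2.
A valid 2-coloring: color 1: [10, 12, 13, 14]; color 2: [8, 9, 11, 15, 16].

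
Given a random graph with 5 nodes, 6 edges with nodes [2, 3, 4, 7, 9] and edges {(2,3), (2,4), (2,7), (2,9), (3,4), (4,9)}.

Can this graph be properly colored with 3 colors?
A valid 3-coloring: color 1: [2]; color 2: [4, 7]; color 3: [3, 9].
(χ(G) = 3 ≤ 3.)

Yes, G is 3-colorable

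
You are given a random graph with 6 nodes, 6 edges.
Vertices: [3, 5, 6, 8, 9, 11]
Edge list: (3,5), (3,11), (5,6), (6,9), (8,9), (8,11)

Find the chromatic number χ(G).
Clique number ω(G) = 2 (lower bound: χ ≥ ω).
The graph is bipartite (no odd cycle), so 2 colors suffice: χ(G) = 2.
A valid 2-coloring: color 1: [3, 6, 8]; color 2: [5, 9, 11].

χ(G) = 2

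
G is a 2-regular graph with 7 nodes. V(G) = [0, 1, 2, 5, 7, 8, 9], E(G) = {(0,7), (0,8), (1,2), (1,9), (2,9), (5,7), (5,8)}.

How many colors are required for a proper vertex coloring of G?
χ(G) = 3

Clique number ω(G) = 3 (lower bound: χ ≥ ω).
The clique on [1, 2, 9] has size 3, forcing χ ≥ 3, and the coloring below uses 3 colors, so χ(G) = 3.
A valid 3-coloring: color 1: [0, 5, 9]; color 2: [2, 7, 8]; color 3: [1].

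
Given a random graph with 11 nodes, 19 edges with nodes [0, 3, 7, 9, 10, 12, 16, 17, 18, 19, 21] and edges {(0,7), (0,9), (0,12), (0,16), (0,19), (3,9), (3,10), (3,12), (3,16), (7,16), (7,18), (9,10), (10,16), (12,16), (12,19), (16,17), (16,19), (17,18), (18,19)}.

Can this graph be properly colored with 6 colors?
A valid 6-coloring: color 1: [9, 16, 18, 21]; color 2: [0, 3, 17]; color 3: [7, 10, 12]; color 4: [19].
(χ(G) = 4 ≤ 6.)

Yes, G is 6-colorable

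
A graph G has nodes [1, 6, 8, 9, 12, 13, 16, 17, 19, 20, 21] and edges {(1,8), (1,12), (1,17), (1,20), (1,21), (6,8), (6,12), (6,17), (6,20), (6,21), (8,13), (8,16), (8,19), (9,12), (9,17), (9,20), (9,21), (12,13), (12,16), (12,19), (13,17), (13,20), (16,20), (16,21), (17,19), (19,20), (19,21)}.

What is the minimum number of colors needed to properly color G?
Clique number ω(G) = 2 (lower bound: χ ≥ ω).
The graph is bipartite (no odd cycle), so 2 colors suffice: χ(G) = 2.
A valid 2-coloring: color 1: [8, 12, 17, 20, 21]; color 2: [1, 6, 9, 13, 16, 19].

χ(G) = 2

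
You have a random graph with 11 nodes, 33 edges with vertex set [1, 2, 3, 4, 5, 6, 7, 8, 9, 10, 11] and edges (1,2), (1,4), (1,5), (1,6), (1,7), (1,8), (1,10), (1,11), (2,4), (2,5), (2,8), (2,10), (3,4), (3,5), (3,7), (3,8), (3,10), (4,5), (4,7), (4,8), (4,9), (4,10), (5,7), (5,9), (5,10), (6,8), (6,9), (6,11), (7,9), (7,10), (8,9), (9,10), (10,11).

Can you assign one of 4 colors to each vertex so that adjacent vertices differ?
The clique on vertices [1, 2, 4, 5, 10] has size 5 > 4, so it alone needs 5 colors.

No, G is not 4-colorable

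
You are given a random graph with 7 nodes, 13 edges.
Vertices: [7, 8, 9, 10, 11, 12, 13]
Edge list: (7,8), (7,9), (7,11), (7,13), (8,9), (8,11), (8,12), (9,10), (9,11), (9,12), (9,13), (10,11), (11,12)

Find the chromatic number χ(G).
χ(G) = 4

Clique number ω(G) = 4 (lower bound: χ ≥ ω).
The clique on [8, 9, 11, 12] has size 4, forcing χ ≥ 4, and the coloring below uses 4 colors, so χ(G) = 4.
A valid 4-coloring: color 1: [9]; color 2: [11, 13]; color 3: [7, 10, 12]; color 4: [8].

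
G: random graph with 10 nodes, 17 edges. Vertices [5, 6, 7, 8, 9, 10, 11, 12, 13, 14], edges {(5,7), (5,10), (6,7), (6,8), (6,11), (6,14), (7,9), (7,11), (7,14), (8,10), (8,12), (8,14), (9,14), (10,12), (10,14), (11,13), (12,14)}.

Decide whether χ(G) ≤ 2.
The clique on vertices [8, 10, 12, 14] has size 4 > 2, so it alone needs 4 colors.

No, G is not 2-colorable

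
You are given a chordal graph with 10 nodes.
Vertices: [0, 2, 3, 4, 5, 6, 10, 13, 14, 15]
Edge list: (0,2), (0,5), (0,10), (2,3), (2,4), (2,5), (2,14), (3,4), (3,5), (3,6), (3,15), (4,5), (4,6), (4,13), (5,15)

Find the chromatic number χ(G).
Clique number ω(G) = 4 (lower bound: χ ≥ ω).
The clique on [2, 3, 4, 5] has size 4, forcing χ ≥ 4, and the coloring below uses 4 colors, so χ(G) = 4.
A valid 4-coloring: color 1: [5, 6, 10, 13, 14]; color 2: [2, 15]; color 3: [0, 3]; color 4: [4].

χ(G) = 4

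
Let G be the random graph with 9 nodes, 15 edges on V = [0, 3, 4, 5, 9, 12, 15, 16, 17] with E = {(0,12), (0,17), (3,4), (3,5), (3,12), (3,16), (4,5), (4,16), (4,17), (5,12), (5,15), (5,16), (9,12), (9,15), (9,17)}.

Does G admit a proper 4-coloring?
Yes, G is 4-colorable

A valid 4-coloring: color 1: [0, 5, 9]; color 2: [3, 15, 17]; color 3: [4, 12]; color 4: [16].
(χ(G) = 4 ≤ 4.)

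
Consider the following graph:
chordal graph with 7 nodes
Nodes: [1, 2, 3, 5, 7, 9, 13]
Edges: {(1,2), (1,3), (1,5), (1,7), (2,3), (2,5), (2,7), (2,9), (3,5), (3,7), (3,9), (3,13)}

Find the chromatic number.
χ(G) = 4

Clique number ω(G) = 4 (lower bound: χ ≥ ω).
The clique on [1, 2, 3, 5] has size 4, forcing χ ≥ 4, and the coloring below uses 4 colors, so χ(G) = 4.
A valid 4-coloring: color 1: [3]; color 2: [2, 13]; color 3: [1, 9]; color 4: [5, 7].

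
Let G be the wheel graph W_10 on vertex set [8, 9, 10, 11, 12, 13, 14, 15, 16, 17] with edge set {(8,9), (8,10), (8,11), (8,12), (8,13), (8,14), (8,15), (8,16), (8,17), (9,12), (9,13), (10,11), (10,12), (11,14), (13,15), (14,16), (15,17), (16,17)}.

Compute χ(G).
Clique number ω(G) = 3 (lower bound: χ ≥ ω).
Odd cycle [15, 13, 9, 12, 10, 11, 14, 16, 17] needs 3 colors (χ ≥ 3).
Vertex 8 is adjacent to every vertex of [9, 10, 11, 12, 13, 14, 15, 16, 17], which already need 3 colors among themselves, so 8 needs a new color (χ ≥ 4).
The coloring below uses 4 colors, so χ(G) = 4.
A valid 4-coloring: color 1: [8]; color 2: [9, 10, 15, 16]; color 3: [11, 12, 13, 17]; color 4: [14].

χ(G) = 4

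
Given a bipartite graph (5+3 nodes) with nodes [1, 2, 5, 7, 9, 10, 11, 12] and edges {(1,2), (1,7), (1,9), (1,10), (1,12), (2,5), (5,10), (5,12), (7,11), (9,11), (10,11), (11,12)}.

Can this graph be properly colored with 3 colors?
Yes, G is 3-colorable

A valid 3-coloring: color 1: [1, 5, 11]; color 2: [2, 7, 9, 10, 12].
(χ(G) = 2 ≤ 3.)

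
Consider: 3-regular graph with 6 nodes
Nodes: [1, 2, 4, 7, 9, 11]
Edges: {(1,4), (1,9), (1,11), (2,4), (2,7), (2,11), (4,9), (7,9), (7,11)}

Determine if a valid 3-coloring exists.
A valid 3-coloring: color 1: [1, 2]; color 2: [4, 7]; color 3: [9, 11].
(χ(G) = 3 ≤ 3.)

Yes, G is 3-colorable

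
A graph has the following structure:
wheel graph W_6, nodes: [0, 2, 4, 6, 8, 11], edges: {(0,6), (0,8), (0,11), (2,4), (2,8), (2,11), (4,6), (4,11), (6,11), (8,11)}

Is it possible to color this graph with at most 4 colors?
A valid 4-coloring: color 1: [11]; color 2: [0, 2]; color 3: [6, 8]; color 4: [4].
(χ(G) = 4 ≤ 4.)

Yes, G is 4-colorable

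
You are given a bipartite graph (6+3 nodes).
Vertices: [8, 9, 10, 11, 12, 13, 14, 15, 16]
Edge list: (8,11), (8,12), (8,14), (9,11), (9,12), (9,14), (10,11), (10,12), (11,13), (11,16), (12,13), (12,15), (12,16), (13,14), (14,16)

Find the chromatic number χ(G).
Clique number ω(G) = 2 (lower bound: χ ≥ ω).
The graph is bipartite (no odd cycle), so 2 colors suffice: χ(G) = 2.
A valid 2-coloring: color 1: [11, 12, 14]; color 2: [8, 9, 10, 13, 15, 16].

χ(G) = 2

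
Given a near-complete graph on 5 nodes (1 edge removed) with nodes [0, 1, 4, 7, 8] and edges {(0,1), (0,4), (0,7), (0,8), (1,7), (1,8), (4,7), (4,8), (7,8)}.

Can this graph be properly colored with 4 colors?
A valid 4-coloring: color 1: [0]; color 2: [8]; color 3: [7]; color 4: [1, 4].
(χ(G) = 4 ≤ 4.)

Yes, G is 4-colorable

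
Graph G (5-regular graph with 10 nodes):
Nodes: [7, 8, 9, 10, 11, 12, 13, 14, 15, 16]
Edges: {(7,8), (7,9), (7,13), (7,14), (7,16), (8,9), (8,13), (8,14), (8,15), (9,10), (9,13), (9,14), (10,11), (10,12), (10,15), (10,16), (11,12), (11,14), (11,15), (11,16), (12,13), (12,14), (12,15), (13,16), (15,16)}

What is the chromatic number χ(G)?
Clique number ω(G) = 4 (lower bound: χ ≥ ω).
The clique on [7, 8, 9, 13] has size 4, forcing χ ≥ 4, and the coloring below uses 4 colors, so χ(G) = 4.
A valid 4-coloring: color 1: [7, 11]; color 2: [8, 12, 16]; color 3: [10, 13, 14]; color 4: [9, 15].

χ(G) = 4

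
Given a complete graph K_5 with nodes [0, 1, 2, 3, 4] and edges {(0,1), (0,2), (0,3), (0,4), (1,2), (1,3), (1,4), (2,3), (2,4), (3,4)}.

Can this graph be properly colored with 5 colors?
A valid 5-coloring: color 1: [3]; color 2: [2]; color 3: [1]; color 4: [4]; color 5: [0].
(χ(G) = 5 ≤ 5.)

Yes, G is 5-colorable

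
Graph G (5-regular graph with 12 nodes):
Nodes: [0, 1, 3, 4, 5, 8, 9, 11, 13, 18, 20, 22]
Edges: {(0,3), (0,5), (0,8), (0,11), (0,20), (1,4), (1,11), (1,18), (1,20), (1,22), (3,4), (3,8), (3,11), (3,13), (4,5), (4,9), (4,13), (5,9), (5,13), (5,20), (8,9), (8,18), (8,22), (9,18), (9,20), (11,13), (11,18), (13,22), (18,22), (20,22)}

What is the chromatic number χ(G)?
Clique number ω(G) = 3 (lower bound: χ ≥ ω).
Suppose a proper 3-coloring c exists. The clique [0, 3, 8] takes 3 distinct colors; by symmetry let c(0) = 1, c(3) = 2, c(8) = 3.
- Vertex 11: neighbors [0, 3] already have colors [1, 2] ⇒ c(11) = 3.
- Vertex 13: neighbors [3, 11] already have colors [2, 3] ⇒ c(13) = 1.
- Vertex 4: neighbors [13, 3] already have colors [1, 2] ⇒ c(4) = 3.
- Vertex 22: neighbors [13, 8] already have colors [1, 3] ⇒ c(22) = 2.
- Vertex 20: neighbors [0, 22] already have colors [1, 2] ⇒ c(20) = 3.
- Vertex 18: neighbors [22, 8] already have colors [2, 3] ⇒ c(18) = 1.
- Vertex 1: neighbors [18, 22, 4] already have colors [1, 2, 3] — all 3 colors blocked. Contradiction.
The forced assignments end in a contradiction, so G has no proper 3-coloring (χ ≥ 4).
The coloring below uses 4 colors, so χ(G) = 4.
A valid 4-coloring: color 1: [0, 1, 9, 13]; color 2: [4, 8, 11, 20]; color 3: [3, 5, 22]; color 4: [18].

χ(G) = 4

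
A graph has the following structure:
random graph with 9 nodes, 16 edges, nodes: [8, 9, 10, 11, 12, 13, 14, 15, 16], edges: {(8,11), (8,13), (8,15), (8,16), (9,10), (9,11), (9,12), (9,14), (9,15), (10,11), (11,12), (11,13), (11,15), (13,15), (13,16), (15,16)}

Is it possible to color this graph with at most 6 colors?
A valid 6-coloring: color 1: [11, 14, 16]; color 2: [10, 12, 15]; color 3: [8, 9]; color 4: [13].
(χ(G) = 4 ≤ 6.)

Yes, G is 6-colorable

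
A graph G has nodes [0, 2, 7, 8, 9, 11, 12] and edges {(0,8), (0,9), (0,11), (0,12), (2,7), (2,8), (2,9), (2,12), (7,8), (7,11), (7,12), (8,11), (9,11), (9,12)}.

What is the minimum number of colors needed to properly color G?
χ(G) = 4

Clique number ω(G) = 3 (lower bound: χ ≥ ω).
Suppose a proper 3-coloring c exists. The clique [0, 8, 11] takes 3 distinct colors; by symmetry let c(0) = 1, c(8) = 2, c(11) = 3.
- Vertex 7: neighbors [8, 11] already have colors [2, 3] ⇒ c(7) = 1.
- Vertex 2: neighbors [7, 8] already have colors [1, 2] ⇒ c(2) = 3.
- Vertex 9: neighbors [0, 2] already have colors [1, 3] ⇒ c(9) = 2.
- Vertex 12: neighbors [0, 9, 2] already have colors [1, 2, 3] — all 3 colors blocked. Contradiction.
The forced assignments end in a contradiction, so G has no proper 3-coloring (χ ≥ 4).
The coloring below uses 4 colors, so χ(G) = 4.
A valid 4-coloring: color 1: [0, 7]; color 2: [2, 11]; color 3: [8, 12]; color 4: [9].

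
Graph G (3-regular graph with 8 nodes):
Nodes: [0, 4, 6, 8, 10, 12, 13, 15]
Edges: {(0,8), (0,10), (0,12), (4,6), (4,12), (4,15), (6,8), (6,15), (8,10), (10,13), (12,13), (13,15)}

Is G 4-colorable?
A valid 4-coloring: color 1: [8, 12, 15]; color 2: [0, 6, 13]; color 3: [4, 10].
(χ(G) = 3 ≤ 4.)

Yes, G is 4-colorable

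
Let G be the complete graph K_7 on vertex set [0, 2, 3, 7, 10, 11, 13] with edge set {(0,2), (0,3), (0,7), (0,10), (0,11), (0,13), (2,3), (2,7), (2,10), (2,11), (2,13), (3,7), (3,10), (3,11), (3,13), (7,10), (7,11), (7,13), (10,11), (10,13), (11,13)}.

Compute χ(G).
χ(G) = 7

Clique number ω(G) = 7 (lower bound: χ ≥ ω).
The clique on [0, 2, 3, 7, 10, 11, 13] has size 7, forcing χ ≥ 7, and the coloring below uses 7 colors, so χ(G) = 7.
A valid 7-coloring: color 1: [3]; color 2: [11]; color 3: [7]; color 4: [0]; color 5: [10]; color 6: [2]; color 7: [13].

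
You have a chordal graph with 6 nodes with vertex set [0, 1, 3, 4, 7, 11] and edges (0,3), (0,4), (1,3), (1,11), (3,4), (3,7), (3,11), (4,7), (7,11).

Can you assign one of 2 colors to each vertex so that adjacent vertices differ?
No, G is not 2-colorable

The clique on vertices [1, 3, 11] has size 3 > 2, so it alone needs 3 colors.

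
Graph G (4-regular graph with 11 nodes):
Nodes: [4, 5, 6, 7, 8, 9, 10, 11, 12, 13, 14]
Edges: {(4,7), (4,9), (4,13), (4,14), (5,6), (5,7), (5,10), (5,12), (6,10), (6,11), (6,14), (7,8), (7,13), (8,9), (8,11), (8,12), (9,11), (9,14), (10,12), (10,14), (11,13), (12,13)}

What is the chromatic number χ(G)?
χ(G) = 3

Clique number ω(G) = 3 (lower bound: χ ≥ ω).
The clique on [4, 9, 14] has size 3, forcing χ ≥ 3, and the coloring below uses 3 colors, so χ(G) = 3.
A valid 3-coloring: color 1: [6, 7, 9, 12]; color 2: [5, 8, 13, 14]; color 3: [4, 10, 11].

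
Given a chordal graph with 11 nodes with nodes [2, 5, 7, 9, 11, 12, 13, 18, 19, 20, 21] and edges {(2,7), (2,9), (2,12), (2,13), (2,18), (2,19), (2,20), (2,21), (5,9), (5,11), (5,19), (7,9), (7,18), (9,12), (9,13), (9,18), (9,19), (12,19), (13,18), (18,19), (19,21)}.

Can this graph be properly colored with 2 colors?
The clique on vertices [2, 9, 18, 19] has size 4 > 2, so it alone needs 4 colors.

No, G is not 2-colorable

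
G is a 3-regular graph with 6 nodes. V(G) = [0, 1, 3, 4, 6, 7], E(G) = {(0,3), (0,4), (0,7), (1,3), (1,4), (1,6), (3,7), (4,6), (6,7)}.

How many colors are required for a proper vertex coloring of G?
χ(G) = 3

Clique number ω(G) = 3 (lower bound: χ ≥ ω).
The clique on [0, 3, 7] has size 3, forcing χ ≥ 3, and the coloring below uses 3 colors, so χ(G) = 3.
A valid 3-coloring: color 1: [3, 4]; color 2: [1, 7]; color 3: [0, 6].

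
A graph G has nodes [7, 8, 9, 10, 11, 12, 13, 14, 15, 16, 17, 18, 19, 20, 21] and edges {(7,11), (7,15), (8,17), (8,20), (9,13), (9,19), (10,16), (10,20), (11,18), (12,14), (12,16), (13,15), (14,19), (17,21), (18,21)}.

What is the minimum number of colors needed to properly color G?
χ(G) = 3

Clique number ω(G) = 2 (lower bound: χ ≥ ω).
Odd cycle [11, 7, 15, 13, 9, 19, 14, 12, 16, 10, 20, 8, 17, 21, 18] needs 3 colors (χ ≥ 3).
The coloring below uses 3 colors, so χ(G) = 3.
A valid 3-coloring: color 1: [9, 11, 14, 15, 16, 20, 21]; color 2: [7, 8, 10, 12, 13, 18, 19]; color 3: [17].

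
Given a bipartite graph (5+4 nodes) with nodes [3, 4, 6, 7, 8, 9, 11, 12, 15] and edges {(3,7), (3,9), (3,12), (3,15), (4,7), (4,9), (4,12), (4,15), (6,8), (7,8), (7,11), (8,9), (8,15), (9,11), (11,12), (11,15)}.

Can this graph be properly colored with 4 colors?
A valid 4-coloring: color 1: [6, 7, 9, 12, 15]; color 2: [3, 4, 8, 11].
(χ(G) = 2 ≤ 4.)

Yes, G is 4-colorable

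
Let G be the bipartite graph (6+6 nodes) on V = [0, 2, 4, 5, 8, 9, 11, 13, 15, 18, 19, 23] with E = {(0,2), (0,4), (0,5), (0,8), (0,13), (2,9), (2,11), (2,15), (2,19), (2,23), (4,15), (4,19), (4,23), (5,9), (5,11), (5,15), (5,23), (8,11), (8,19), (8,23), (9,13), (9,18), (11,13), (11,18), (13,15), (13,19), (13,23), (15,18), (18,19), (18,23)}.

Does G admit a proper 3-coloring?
A valid 3-coloring: color 1: [0, 9, 11, 15, 19, 23]; color 2: [2, 4, 5, 8, 13, 18].
(χ(G) = 2 ≤ 3.)

Yes, G is 3-colorable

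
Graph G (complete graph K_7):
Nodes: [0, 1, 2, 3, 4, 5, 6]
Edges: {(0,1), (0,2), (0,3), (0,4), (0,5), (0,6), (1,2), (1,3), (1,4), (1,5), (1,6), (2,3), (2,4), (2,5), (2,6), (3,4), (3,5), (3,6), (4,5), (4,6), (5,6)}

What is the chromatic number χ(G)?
Clique number ω(G) = 7 (lower bound: χ ≥ ω).
The clique on [0, 1, 2, 3, 4, 5, 6] has size 7, forcing χ ≥ 7, and the coloring below uses 7 colors, so χ(G) = 7.
A valid 7-coloring: color 1: [4]; color 2: [3]; color 3: [5]; color 4: [6]; color 5: [2]; color 6: [1]; color 7: [0].

χ(G) = 7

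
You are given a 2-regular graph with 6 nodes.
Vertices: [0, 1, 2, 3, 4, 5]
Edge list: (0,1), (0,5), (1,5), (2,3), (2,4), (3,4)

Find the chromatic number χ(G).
χ(G) = 3

Clique number ω(G) = 3 (lower bound: χ ≥ ω).
The clique on [0, 1, 5] has size 3, forcing χ ≥ 3, and the coloring below uses 3 colors, so χ(G) = 3.
A valid 3-coloring: color 1: [3, 5]; color 2: [0, 2]; color 3: [1, 4].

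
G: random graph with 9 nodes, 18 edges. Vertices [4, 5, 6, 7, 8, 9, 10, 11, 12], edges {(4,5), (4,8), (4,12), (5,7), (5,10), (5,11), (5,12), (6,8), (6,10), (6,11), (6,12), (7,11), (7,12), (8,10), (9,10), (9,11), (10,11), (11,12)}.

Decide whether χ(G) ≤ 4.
Yes, G is 4-colorable

A valid 4-coloring: color 1: [4, 11]; color 2: [10, 12]; color 3: [5, 6, 9]; color 4: [7, 8].
(χ(G) = 4 ≤ 4.)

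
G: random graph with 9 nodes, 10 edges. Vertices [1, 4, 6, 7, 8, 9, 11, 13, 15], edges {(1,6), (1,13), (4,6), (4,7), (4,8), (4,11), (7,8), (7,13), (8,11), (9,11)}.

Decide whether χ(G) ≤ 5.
Yes, G is 5-colorable

A valid 5-coloring: color 1: [4, 9, 13, 15]; color 2: [1, 7, 11]; color 3: [6, 8].
(χ(G) = 3 ≤ 5.)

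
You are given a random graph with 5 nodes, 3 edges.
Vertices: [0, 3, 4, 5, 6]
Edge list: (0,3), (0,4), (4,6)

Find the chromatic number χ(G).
χ(G) = 2

Clique number ω(G) = 2 (lower bound: χ ≥ ω).
The graph is bipartite (no odd cycle), so 2 colors suffice: χ(G) = 2.
A valid 2-coloring: color 1: [0, 5, 6]; color 2: [3, 4].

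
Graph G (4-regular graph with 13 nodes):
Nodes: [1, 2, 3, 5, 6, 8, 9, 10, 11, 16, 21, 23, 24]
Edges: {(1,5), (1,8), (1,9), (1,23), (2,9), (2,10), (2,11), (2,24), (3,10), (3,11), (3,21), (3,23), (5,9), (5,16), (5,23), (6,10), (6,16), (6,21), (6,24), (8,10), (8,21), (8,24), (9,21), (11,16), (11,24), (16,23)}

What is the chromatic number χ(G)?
Clique number ω(G) = 3 (lower bound: χ ≥ ω).
The clique on [1, 5, 9] has size 3, forcing χ ≥ 3, and the coloring below uses 3 colors, so χ(G) = 3.
A valid 3-coloring: color 1: [6, 8, 9, 11, 23]; color 2: [5, 10, 21, 24]; color 3: [1, 2, 3, 16].

χ(G) = 3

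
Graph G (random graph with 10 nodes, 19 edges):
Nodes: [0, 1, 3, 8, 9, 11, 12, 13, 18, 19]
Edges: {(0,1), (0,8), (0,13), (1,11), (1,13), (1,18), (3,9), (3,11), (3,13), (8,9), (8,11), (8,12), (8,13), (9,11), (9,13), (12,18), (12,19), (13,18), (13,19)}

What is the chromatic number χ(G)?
χ(G) = 3

Clique number ω(G) = 3 (lower bound: χ ≥ ω).
The clique on [8, 9, 11] has size 3, forcing χ ≥ 3, and the coloring below uses 3 colors, so χ(G) = 3.
A valid 3-coloring: color 1: [11, 12, 13]; color 2: [1, 3, 8, 19]; color 3: [0, 9, 18].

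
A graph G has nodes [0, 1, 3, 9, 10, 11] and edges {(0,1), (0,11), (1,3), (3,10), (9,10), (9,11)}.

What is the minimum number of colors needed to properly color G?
χ(G) = 2

Clique number ω(G) = 2 (lower bound: χ ≥ ω).
The graph is bipartite (no odd cycle), so 2 colors suffice: χ(G) = 2.
A valid 2-coloring: color 1: [0, 3, 9]; color 2: [1, 10, 11].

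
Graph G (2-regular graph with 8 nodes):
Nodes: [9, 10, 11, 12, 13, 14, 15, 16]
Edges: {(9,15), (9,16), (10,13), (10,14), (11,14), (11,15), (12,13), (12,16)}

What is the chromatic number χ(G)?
χ(G) = 2

Clique number ω(G) = 2 (lower bound: χ ≥ ω).
The graph is bipartite (no odd cycle), so 2 colors suffice: χ(G) = 2.
A valid 2-coloring: color 1: [13, 14, 15, 16]; color 2: [9, 10, 11, 12].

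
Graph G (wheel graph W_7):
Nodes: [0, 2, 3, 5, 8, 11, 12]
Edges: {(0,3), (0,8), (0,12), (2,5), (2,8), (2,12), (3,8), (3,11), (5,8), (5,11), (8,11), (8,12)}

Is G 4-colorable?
Yes, G is 4-colorable

A valid 4-coloring: color 1: [8]; color 2: [3, 5, 12]; color 3: [0, 2, 11].
(χ(G) = 3 ≤ 4.)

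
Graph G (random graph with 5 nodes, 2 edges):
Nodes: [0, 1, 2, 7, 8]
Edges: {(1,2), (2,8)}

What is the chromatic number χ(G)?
Clique number ω(G) = 2 (lower bound: χ ≥ ω).
The graph is bipartite (no odd cycle), so 2 colors suffice: χ(G) = 2.
A valid 2-coloring: color 1: [0, 2, 7]; color 2: [1, 8].

χ(G) = 2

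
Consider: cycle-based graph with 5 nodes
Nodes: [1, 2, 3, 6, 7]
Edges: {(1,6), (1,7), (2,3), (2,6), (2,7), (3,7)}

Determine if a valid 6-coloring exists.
A valid 6-coloring: color 1: [1, 2]; color 2: [6, 7]; color 3: [3].
(χ(G) = 3 ≤ 6.)

Yes, G is 6-colorable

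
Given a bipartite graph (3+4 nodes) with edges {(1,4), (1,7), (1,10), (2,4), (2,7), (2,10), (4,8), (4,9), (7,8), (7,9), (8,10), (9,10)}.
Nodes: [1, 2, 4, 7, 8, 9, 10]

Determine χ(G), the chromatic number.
Clique number ω(G) = 2 (lower bound: χ ≥ ω).
The graph is bipartite (no odd cycle), so 2 colors suffice: χ(G) = 2.
A valid 2-coloring: color 1: [4, 7, 10]; color 2: [1, 2, 8, 9].

χ(G) = 2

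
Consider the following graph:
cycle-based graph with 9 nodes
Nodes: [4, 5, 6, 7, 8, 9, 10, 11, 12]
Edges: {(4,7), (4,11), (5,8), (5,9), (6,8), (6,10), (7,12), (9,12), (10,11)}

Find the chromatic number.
Clique number ω(G) = 2 (lower bound: χ ≥ ω).
Odd cycle [7, 4, 11, 10, 6, 8, 5, 9, 12] needs 3 colors (χ ≥ 3).
The coloring below uses 3 colors, so χ(G) = 3.
A valid 3-coloring: color 1: [6, 7, 9, 11]; color 2: [4, 8, 10, 12]; color 3: [5].

χ(G) = 3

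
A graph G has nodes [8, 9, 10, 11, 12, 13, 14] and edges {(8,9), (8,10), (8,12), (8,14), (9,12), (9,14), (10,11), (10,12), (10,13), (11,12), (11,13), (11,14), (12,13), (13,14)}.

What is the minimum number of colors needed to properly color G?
Clique number ω(G) = 4 (lower bound: χ ≥ ω).
The clique on [10, 11, 12, 13] has size 4, forcing χ ≥ 4, and the coloring below uses 4 colors, so χ(G) = 4.
A valid 4-coloring: color 1: [12, 14]; color 2: [8, 13]; color 3: [9, 10]; color 4: [11].

χ(G) = 4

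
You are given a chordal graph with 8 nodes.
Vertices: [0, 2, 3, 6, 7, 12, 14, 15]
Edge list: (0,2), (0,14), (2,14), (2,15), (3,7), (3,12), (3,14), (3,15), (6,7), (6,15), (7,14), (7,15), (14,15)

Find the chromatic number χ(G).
χ(G) = 4

Clique number ω(G) = 4 (lower bound: χ ≥ ω).
The clique on [3, 7, 14, 15] has size 4, forcing χ ≥ 4, and the coloring below uses 4 colors, so χ(G) = 4.
A valid 4-coloring: color 1: [6, 12, 14]; color 2: [0, 15]; color 3: [2, 3]; color 4: [7].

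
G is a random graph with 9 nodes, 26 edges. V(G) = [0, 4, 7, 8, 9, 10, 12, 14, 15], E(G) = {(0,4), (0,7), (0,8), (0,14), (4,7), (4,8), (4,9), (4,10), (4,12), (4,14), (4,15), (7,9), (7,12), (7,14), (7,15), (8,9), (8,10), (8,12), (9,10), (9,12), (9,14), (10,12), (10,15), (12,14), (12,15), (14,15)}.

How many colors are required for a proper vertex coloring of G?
Clique number ω(G) = 5 (lower bound: χ ≥ ω).
The clique on [4, 8, 9, 10, 12] has size 5, forcing χ ≥ 5, and the coloring below uses 5 colors, so χ(G) = 5.
A valid 5-coloring: color 1: [4]; color 2: [0, 12]; color 3: [8, 14]; color 4: [7, 10]; color 5: [9, 15].

χ(G) = 5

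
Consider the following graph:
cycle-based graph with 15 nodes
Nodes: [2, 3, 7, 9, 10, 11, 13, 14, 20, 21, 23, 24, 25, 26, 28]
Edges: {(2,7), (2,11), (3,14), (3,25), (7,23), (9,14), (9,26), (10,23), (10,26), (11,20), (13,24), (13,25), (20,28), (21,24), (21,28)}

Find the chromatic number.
Clique number ω(G) = 2 (lower bound: χ ≥ ω).
Odd cycle [10, 26, 9, 14, 3, 25, 13, 24, 21, 28, 20, 11, 2, 7, 23] needs 3 colors (χ ≥ 3).
The coloring below uses 3 colors, so χ(G) = 3.
A valid 3-coloring: color 1: [3, 7, 9, 10, 13, 20, 21]; color 2: [11, 14, 23, 24, 25, 26, 28]; color 3: [2].

χ(G) = 3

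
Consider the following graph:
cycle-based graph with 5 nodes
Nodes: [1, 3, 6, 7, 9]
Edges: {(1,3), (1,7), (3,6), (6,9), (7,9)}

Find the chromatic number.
Clique number ω(G) = 2 (lower bound: χ ≥ ω).
Odd cycle [3, 1, 7, 9, 6] needs 3 colors (χ ≥ 3).
The coloring below uses 3 colors, so χ(G) = 3.
A valid 3-coloring: color 1: [3, 9]; color 2: [1, 6]; color 3: [7].

χ(G) = 3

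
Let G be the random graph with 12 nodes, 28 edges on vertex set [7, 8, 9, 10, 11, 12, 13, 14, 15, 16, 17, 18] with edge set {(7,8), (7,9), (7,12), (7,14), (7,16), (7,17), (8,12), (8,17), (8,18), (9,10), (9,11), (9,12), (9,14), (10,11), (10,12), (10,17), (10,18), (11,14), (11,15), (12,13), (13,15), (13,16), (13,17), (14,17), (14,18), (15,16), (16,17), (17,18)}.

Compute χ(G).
Clique number ω(G) = 3 (lower bound: χ ≥ ω).
Odd cycle [12, 8, 17, 14, 9] needs 3 colors (χ ≥ 3).
Vertex 7 is adjacent to every vertex of [8, 9, 12, 14, 17], which already need 3 colors among themselves, so 7 needs a new color (χ ≥ 4).
The coloring below uses 4 colors, so χ(G) = 4.
A valid 4-coloring: color 1: [9, 15, 17]; color 2: [7, 11, 13, 18]; color 3: [12, 14, 16]; color 4: [8, 10].

χ(G) = 4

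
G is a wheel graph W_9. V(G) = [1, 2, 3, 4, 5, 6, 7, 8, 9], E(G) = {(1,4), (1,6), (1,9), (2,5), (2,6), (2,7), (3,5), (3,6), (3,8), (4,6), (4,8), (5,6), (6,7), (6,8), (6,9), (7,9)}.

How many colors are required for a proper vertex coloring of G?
χ(G) = 3

Clique number ω(G) = 3 (lower bound: χ ≥ ω).
The clique on [1, 6, 9] has size 3, forcing χ ≥ 3, and the coloring below uses 3 colors, so χ(G) = 3.
A valid 3-coloring: color 1: [6]; color 2: [1, 5, 7, 8]; color 3: [2, 3, 4, 9].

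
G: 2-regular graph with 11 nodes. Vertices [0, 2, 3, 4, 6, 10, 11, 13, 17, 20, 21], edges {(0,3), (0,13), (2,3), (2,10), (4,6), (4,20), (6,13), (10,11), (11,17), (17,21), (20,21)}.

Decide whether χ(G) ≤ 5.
A valid 5-coloring: color 1: [2, 4, 11, 13, 21]; color 2: [3, 6, 10, 17, 20]; color 3: [0].
(χ(G) = 3 ≤ 5.)

Yes, G is 5-colorable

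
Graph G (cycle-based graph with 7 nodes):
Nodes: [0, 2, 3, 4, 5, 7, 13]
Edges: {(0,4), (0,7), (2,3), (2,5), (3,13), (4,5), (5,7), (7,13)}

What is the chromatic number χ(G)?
χ(G) = 3

Clique number ω(G) = 2 (lower bound: χ ≥ ω).
Odd cycle [3, 13, 7, 5, 2] needs 3 colors (χ ≥ 3).
The coloring below uses 3 colors, so χ(G) = 3.
A valid 3-coloring: color 1: [0, 3, 5]; color 2: [2, 4, 7]; color 3: [13].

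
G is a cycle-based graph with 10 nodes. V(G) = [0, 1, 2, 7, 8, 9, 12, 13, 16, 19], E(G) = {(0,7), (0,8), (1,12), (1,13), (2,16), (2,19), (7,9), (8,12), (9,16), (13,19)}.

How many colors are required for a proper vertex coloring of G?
χ(G) = 2

Clique number ω(G) = 2 (lower bound: χ ≥ ω).
The graph is bipartite (no odd cycle), so 2 colors suffice: χ(G) = 2.
A valid 2-coloring: color 1: [1, 7, 8, 16, 19]; color 2: [0, 2, 9, 12, 13].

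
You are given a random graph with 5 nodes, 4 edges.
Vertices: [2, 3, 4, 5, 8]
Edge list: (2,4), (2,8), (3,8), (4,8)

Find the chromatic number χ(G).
χ(G) = 3

Clique number ω(G) = 3 (lower bound: χ ≥ ω).
The clique on [2, 4, 8] has size 3, forcing χ ≥ 3, and the coloring below uses 3 colors, so χ(G) = 3.
A valid 3-coloring: color 1: [5, 8]; color 2: [3, 4]; color 3: [2].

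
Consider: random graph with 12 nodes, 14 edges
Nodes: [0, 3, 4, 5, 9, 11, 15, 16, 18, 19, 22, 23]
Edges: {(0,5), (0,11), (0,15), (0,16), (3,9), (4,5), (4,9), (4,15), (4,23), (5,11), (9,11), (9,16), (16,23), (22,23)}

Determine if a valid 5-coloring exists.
Yes, G is 5-colorable

A valid 5-coloring: color 1: [0, 3, 4, 18, 19, 22]; color 2: [5, 9, 15, 23]; color 3: [11, 16].
(χ(G) = 3 ≤ 5.)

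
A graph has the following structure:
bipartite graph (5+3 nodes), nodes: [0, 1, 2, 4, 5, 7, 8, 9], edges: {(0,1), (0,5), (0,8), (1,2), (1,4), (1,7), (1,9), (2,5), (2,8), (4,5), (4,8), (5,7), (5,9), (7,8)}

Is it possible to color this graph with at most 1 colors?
No, G is not 1-colorable

Edge (0,8) forces its endpoints to differ, so 1 color is not enough.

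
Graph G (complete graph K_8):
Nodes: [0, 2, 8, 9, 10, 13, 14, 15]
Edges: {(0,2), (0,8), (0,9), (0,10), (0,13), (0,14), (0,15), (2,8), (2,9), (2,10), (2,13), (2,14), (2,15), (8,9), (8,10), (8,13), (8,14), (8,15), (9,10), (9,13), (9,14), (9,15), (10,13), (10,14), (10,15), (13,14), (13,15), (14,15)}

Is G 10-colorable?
A valid 10-coloring: color 1: [13]; color 2: [0]; color 3: [9]; color 4: [10]; color 5: [2]; color 6: [8]; color 7: [15]; color 8: [14].
(χ(G) = 8 ≤ 10.)

Yes, G is 10-colorable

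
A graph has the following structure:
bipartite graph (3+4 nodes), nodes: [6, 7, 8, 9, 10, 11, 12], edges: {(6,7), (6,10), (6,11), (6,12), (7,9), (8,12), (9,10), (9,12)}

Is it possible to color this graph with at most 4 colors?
Yes, G is 4-colorable

A valid 4-coloring: color 1: [6, 8, 9]; color 2: [7, 10, 11, 12].
(χ(G) = 2 ≤ 4.)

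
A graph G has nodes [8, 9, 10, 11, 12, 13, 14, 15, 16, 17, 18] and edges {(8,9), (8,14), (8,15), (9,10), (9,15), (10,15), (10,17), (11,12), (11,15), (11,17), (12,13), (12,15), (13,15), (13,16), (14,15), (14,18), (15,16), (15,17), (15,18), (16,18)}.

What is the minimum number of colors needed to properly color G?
χ(G) = 3

Clique number ω(G) = 3 (lower bound: χ ≥ ω).
The clique on [8, 9, 15] has size 3, forcing χ ≥ 3, and the coloring below uses 3 colors, so χ(G) = 3.
A valid 3-coloring: color 1: [15]; color 2: [9, 12, 14, 16, 17]; color 3: [8, 10, 11, 13, 18].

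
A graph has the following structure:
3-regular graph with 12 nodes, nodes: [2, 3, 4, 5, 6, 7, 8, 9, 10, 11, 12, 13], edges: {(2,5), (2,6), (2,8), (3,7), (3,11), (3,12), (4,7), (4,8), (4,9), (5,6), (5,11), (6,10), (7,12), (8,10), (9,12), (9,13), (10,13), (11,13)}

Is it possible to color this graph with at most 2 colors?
The clique on vertices [2, 5, 6] has size 3 > 2, so it alone needs 3 colors.

No, G is not 2-colorable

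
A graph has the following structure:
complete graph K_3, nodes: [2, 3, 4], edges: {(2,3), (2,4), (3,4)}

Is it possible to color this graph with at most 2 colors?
The clique on vertices [2, 3, 4] has size 3 > 2, so it alone needs 3 colors.

No, G is not 2-colorable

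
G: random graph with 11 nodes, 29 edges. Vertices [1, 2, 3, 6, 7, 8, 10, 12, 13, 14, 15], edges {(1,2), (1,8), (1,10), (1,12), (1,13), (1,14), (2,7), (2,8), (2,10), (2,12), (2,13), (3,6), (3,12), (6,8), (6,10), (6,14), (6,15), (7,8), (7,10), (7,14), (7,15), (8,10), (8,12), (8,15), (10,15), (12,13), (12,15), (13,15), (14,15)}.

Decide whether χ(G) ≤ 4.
A valid 4-coloring: color 1: [3, 8, 13, 14]; color 2: [2, 15]; color 3: [10, 12]; color 4: [1, 6, 7].
(χ(G) = 4 ≤ 4.)

Yes, G is 4-colorable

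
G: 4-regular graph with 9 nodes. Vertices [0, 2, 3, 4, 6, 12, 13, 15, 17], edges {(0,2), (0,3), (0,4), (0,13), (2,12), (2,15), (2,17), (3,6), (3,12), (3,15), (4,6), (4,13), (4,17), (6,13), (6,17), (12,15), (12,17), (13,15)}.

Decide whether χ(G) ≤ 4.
A valid 4-coloring: color 1: [2, 3, 4]; color 2: [13, 17]; color 3: [0, 6, 12]; color 4: [15].
(χ(G) = 4 ≤ 4.)

Yes, G is 4-colorable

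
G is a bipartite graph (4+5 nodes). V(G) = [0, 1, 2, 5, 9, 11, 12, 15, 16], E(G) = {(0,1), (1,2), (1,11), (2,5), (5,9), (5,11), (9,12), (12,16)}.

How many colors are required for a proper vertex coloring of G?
χ(G) = 2

Clique number ω(G) = 2 (lower bound: χ ≥ ω).
The graph is bipartite (no odd cycle), so 2 colors suffice: χ(G) = 2.
A valid 2-coloring: color 1: [1, 5, 12, 15]; color 2: [0, 2, 9, 11, 16].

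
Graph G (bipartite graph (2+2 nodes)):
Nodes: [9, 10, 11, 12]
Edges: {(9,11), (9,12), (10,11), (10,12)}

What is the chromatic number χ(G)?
χ(G) = 2

Clique number ω(G) = 2 (lower bound: χ ≥ ω).
The graph is bipartite (no odd cycle), so 2 colors suffice: χ(G) = 2.
A valid 2-coloring: color 1: [9, 10]; color 2: [11, 12].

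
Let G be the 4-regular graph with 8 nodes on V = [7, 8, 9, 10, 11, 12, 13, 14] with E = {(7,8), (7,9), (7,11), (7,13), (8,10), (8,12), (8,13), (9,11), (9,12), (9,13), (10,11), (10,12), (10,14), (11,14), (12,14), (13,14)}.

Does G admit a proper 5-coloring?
A valid 5-coloring: color 1: [7, 10]; color 2: [11, 12, 13]; color 3: [8, 9, 14].
(χ(G) = 3 ≤ 5.)

Yes, G is 5-colorable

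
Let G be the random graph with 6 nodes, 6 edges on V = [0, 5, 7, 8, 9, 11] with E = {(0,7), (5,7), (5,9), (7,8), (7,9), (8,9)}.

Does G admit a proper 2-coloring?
No, G is not 2-colorable

The clique on vertices [7, 8, 9] has size 3 > 2, so it alone needs 3 colors.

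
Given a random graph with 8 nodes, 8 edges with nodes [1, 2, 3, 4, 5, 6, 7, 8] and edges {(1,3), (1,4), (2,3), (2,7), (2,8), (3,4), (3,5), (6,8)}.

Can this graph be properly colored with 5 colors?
Yes, G is 5-colorable

A valid 5-coloring: color 1: [3, 7, 8]; color 2: [1, 2, 5, 6]; color 3: [4].
(χ(G) = 3 ≤ 5.)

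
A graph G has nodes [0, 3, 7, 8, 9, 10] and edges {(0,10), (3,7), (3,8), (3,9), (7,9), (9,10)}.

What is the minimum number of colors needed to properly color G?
Clique number ω(G) = 3 (lower bound: χ ≥ ω).
The clique on [3, 7, 9] has size 3, forcing χ ≥ 3, and the coloring below uses 3 colors, so χ(G) = 3.
A valid 3-coloring: color 1: [3, 10]; color 2: [0, 8, 9]; color 3: [7].

χ(G) = 3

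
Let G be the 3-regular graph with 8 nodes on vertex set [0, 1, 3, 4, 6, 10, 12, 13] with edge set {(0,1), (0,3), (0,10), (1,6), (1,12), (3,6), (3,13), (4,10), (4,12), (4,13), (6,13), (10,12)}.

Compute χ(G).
Clique number ω(G) = 3 (lower bound: χ ≥ ω).
The clique on [4, 10, 12] has size 3, forcing χ ≥ 3, and the coloring below uses 3 colors, so χ(G) = 3.
A valid 3-coloring: color 1: [0, 6, 12]; color 2: [1, 10, 13]; color 3: [3, 4].

χ(G) = 3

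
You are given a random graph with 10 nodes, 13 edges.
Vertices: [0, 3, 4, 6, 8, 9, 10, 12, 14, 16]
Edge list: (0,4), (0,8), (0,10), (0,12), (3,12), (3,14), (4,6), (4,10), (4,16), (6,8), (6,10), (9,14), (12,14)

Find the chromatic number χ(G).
Clique number ω(G) = 3 (lower bound: χ ≥ ω).
The clique on [0, 4, 10] has size 3, forcing χ ≥ 3, and the coloring below uses 3 colors, so χ(G) = 3.
A valid 3-coloring: color 1: [4, 8, 9, 12]; color 2: [0, 6, 14, 16]; color 3: [3, 10].

χ(G) = 3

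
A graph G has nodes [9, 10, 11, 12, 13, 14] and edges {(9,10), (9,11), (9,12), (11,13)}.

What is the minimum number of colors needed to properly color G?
Clique number ω(G) = 2 (lower bound: χ ≥ ω).
The graph is bipartite (no odd cycle), so 2 colors suffice: χ(G) = 2.
A valid 2-coloring: color 1: [9, 13, 14]; color 2: [10, 11, 12].

χ(G) = 2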